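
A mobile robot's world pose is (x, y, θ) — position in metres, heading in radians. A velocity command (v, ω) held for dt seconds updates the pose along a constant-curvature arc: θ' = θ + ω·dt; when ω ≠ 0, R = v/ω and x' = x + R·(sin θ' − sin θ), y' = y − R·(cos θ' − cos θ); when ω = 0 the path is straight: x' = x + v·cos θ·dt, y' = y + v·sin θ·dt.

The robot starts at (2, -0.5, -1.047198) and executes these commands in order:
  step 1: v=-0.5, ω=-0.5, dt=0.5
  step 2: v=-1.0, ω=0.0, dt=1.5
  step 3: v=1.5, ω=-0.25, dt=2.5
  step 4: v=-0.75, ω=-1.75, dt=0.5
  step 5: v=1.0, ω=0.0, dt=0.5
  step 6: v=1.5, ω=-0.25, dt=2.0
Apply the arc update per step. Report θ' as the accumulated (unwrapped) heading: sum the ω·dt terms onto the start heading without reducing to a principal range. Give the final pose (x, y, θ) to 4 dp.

(-1.8141, -2.7052, -3.2972)

step 1: θ'=-1.2972 (R=1.0000) → pose (1.9032, -0.2702, -1.2972)
step 2: θ'=-1.2972 (straight) → pose (1.4979, 1.1740, -1.2972)
step 3: θ'=-1.9222 (R=-6.0000) → pose (1.3544, -2.5125, -1.9222)
step 4: θ'=-2.7972 (R=0.4286) → pose (1.6121, -2.2566, -2.7972)
step 5: θ'=-2.7972 (straight) → pose (1.1415, -2.4254, -2.7972)
step 6: θ'=-3.2972 (R=-6.0000) → pose (-1.8141, -2.7052, -3.2972)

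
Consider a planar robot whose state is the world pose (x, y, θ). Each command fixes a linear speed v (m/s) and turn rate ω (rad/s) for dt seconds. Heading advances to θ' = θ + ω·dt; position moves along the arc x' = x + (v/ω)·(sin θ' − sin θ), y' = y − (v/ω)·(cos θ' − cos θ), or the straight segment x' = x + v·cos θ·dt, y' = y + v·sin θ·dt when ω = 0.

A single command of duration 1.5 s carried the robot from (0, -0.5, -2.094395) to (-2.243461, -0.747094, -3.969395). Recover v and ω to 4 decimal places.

v = 1.7500, ω = -1.2500

Δθ = -3.969395 − -2.094395 = -1.875000
ω = Δθ/dt = -1.875000/1.5 = -1.2500
R = Δx/(sin θ' − sin θ) = -1.4000
v = R·ω = -1.4000·-1.2500 = 1.7500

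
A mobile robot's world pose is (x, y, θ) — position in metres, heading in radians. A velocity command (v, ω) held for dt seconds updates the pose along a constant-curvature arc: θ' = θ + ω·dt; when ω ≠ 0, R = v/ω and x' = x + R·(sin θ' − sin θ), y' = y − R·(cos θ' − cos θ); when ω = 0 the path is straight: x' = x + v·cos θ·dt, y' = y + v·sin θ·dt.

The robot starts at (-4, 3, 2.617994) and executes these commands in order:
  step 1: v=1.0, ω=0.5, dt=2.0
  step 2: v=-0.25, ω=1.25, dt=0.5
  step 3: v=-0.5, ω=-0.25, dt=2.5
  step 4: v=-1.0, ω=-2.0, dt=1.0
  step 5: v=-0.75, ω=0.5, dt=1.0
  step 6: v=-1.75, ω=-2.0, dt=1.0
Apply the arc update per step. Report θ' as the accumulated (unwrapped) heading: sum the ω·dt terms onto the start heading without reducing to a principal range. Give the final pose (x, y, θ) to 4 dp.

(-4.6621, 1.5505, 0.1180)

step 1: θ'=3.6180 (R=2.0000) → pose (-5.9172, 3.0453, 3.6180)
step 2: θ'=4.2430 (R=-0.2000) → pose (-5.8305, 3.1325, 4.2430)
step 3: θ'=3.6180 (R=2.0000) → pose (-4.9640, 4.0051, 3.6180)
step 4: θ'=1.6180 (R=0.5000) → pose (-4.2353, 3.5844, 1.6180)
step 5: θ'=2.1180 (R=-1.5000) → pose (-4.0179, 2.8747, 2.1180)
step 6: θ'=0.1180 (R=0.8750) → pose (-4.6621, 1.5505, 0.1180)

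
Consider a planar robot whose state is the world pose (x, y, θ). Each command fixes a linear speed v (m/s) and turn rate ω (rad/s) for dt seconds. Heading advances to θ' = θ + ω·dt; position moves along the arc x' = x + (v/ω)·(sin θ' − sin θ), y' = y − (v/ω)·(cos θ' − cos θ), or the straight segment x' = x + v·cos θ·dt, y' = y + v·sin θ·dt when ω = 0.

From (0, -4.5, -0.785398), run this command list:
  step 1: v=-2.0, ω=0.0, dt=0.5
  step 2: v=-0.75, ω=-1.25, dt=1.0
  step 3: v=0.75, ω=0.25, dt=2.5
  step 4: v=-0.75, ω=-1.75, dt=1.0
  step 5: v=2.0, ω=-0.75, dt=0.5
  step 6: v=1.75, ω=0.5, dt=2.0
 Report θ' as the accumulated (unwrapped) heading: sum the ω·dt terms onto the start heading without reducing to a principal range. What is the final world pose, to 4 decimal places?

step 1: θ'=-0.7854 (straight) → pose (-0.7071, -3.7929, -0.7854)
step 2: θ'=-2.0354 (R=0.6000) → pose (-0.8192, -3.0998, -2.0354)
step 3: θ'=-1.4104 (R=3.0000) → pose (-1.0987, -4.9231, -1.4104)
step 4: θ'=-3.1604 (R=0.4286) → pose (-0.6676, -4.4262, -3.1604)
step 5: θ'=-3.5354 (R=-2.6667) → pose (-1.6407, -4.2225, -3.5354)
step 6: θ'=-2.5354 (R=3.5000) → pose (-4.9777, -4.5783, -2.5354)

(-4.9777, -4.5783, -2.5354)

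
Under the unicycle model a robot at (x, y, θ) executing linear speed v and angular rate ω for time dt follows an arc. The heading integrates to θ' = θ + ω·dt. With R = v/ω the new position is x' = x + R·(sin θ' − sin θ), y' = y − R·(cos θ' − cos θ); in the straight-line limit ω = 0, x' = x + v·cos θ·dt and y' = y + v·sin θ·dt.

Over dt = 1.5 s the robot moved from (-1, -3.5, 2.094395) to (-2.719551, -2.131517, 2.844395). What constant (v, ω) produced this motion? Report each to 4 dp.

v = 1.5000, ω = 0.5000

Δθ = 2.844395 − 2.094395 = 0.750000
ω = Δθ/dt = 0.750000/1.5 = 0.5000
R = Δx/(sin θ' − sin θ) = 3.0000
v = R·ω = 3.0000·0.5000 = 1.5000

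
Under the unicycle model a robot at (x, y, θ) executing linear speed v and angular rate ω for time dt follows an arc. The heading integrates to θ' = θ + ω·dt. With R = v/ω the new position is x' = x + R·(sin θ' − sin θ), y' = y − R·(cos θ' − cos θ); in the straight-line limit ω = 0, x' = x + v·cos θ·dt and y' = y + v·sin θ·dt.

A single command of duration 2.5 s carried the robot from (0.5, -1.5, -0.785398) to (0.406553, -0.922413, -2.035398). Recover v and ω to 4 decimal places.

v = -0.2500, ω = -0.5000

Δθ = -2.035398 − -0.785398 = -1.250000
ω = Δθ/dt = -1.250000/2.5 = -0.5000
R = −Δy/(cos θ' − cos θ) = 0.5000
v = R·ω = 0.5000·-0.5000 = -0.2500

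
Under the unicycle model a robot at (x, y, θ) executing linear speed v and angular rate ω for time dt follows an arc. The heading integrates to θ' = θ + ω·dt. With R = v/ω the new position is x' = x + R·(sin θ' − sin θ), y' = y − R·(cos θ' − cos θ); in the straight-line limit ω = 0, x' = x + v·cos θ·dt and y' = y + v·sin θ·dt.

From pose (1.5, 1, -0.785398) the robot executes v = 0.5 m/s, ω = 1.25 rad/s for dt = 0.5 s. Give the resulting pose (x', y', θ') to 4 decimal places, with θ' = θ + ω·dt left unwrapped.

θ' = -0.7854 + 1.25·0.5 = -0.1604
R = v/ω = 0.5/1.25 = 0.4000
x' = 1.5 + 0.4000·(sin -0.1604 − sin -0.7854) = 1.7190
y' = 1 − 0.4000·(cos -0.1604 − cos -0.7854) = 0.8880

(1.7190, 0.8880, -0.1604)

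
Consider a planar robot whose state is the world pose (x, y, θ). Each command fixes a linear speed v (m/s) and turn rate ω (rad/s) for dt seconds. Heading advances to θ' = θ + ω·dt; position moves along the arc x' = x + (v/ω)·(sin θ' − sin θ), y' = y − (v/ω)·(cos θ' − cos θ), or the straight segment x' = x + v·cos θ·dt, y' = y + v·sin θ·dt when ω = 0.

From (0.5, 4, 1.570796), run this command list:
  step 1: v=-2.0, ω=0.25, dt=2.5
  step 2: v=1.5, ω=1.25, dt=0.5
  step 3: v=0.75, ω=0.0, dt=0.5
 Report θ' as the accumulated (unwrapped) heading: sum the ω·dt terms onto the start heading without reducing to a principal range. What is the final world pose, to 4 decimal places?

step 1: θ'=2.1958 (R=-8.0000) → pose (2.0123, -0.6808, 2.1958)
step 2: θ'=2.8208 (R=1.2000) → pose (1.4175, -0.2441, 2.8208)
step 3: θ'=2.8208 (straight) → pose (1.0617, -0.1259, 2.8208)

(1.0617, -0.1259, 2.8208)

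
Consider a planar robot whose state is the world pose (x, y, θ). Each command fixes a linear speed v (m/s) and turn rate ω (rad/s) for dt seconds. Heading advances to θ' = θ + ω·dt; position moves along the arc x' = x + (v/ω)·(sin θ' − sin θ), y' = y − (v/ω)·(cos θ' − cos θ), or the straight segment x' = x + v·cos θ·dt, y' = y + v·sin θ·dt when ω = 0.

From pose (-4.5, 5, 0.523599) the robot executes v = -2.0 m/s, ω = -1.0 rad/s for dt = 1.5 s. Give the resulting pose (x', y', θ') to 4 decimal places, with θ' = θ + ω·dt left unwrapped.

(-7.1570, 5.6120, -0.9764)

θ' = 0.5236 + -1.0·1.5 = -0.9764
R = v/ω = -2.0/-1.0 = 2.0000
x' = -4.5 + 2.0000·(sin -0.9764 − sin 0.5236) = -7.1570
y' = 5 − 2.0000·(cos -0.9764 − cos 0.5236) = 5.6120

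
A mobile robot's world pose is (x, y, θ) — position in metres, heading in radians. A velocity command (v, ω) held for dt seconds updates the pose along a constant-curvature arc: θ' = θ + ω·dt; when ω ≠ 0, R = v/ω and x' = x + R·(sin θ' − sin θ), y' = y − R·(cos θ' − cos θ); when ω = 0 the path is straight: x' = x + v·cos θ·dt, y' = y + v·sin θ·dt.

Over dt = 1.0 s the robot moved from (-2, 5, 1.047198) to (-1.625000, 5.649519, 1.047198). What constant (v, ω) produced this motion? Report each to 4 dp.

v = 0.7500, ω = 0.0000

Δθ = 1.047198 − 1.047198 = 0.000000
ω = Δθ/dt = 0.000000/1.0 = 0.0000
ω = 0 → v = (Δx·cos θ + Δy·sin θ)/dt = 0.7500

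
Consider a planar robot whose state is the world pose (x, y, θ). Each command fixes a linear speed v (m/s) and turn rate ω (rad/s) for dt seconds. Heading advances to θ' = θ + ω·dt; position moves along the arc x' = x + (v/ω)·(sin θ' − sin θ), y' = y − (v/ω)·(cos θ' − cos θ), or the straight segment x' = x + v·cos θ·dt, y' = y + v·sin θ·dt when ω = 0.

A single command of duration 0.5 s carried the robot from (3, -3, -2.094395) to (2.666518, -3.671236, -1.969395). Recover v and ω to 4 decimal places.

v = 1.5000, ω = 0.2500

Δθ = -1.969395 − -2.094395 = 0.125000
ω = Δθ/dt = 0.125000/0.5 = 0.2500
R = −Δy/(cos θ' − cos θ) = 6.0000
v = R·ω = 6.0000·0.2500 = 1.5000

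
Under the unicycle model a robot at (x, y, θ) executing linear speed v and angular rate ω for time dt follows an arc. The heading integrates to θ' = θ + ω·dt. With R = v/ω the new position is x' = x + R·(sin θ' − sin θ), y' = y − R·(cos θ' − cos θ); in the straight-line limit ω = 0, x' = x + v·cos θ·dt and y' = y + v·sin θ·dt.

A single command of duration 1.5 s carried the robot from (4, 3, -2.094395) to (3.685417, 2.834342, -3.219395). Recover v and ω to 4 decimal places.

Δθ = -3.219395 − -2.094395 = -1.125000
ω = Δθ/dt = -1.125000/1.5 = -0.7500
R = Δx/(sin θ' − sin θ) = -0.3333
v = R·ω = -0.3333·-0.7500 = 0.2500

v = 0.2500, ω = -0.7500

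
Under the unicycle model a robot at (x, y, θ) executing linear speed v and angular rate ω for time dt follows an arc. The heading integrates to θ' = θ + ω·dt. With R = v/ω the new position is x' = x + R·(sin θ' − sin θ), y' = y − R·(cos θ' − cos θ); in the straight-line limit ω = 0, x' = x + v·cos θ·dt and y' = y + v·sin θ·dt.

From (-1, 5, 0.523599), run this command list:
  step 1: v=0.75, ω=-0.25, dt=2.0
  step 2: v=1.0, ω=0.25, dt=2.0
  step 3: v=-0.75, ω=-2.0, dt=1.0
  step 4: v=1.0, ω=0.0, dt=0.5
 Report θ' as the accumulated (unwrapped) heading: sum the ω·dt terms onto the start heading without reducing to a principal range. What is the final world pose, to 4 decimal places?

step 1: θ'=0.0236 (R=-3.0000) → pose (0.4292, 5.4011, 0.0236)
step 2: θ'=0.5236 (R=4.0000) → pose (2.3348, 5.9359, 0.5236)
step 3: θ'=-1.4764 (R=0.3750) → pose (1.7740, 6.2253, -1.4764)
step 4: θ'=-1.4764 (straight) → pose (1.8211, 5.7275, -1.4764)

(1.8211, 5.7275, -1.4764)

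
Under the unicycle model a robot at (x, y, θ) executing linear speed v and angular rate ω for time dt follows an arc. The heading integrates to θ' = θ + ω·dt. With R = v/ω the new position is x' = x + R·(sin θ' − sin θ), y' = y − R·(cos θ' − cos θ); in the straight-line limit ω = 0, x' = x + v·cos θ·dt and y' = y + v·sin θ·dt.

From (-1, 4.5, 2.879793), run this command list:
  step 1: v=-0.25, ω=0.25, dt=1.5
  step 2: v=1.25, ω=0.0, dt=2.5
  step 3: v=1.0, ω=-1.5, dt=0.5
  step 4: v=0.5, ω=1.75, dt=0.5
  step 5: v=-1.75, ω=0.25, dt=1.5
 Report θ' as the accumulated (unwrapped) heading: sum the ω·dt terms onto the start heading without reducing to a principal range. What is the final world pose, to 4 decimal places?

step 1: θ'=3.2548 (R=-1.0000) → pose (-0.6282, 4.4723, 3.2548)
step 2: θ'=3.2548 (straight) → pose (-3.7332, 4.1193, 3.2548)
step 3: θ'=2.5048 (R=-0.6667) → pose (-4.2049, 4.2457, 2.5048)
step 4: θ'=3.3798 (R=0.2857) → pose (-4.4423, 4.2937, 3.3798)
step 5: θ'=3.7548 (R=-7.0000) → pose (-2.0655, 5.3713, 3.7548)

(-2.0655, 5.3713, 3.7548)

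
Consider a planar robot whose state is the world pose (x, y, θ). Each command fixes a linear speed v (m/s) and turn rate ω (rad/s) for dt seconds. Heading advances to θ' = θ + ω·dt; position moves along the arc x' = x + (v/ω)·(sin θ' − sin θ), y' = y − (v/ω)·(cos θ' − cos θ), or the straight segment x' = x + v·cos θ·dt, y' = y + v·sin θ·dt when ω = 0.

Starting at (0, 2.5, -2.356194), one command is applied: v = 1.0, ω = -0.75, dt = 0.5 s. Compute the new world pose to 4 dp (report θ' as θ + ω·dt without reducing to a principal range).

θ' = -2.3562 + -0.75·0.5 = -2.7312
R = v/ω = 1.0/-0.75 = -1.3333
x' = 0 + -1.3333·(sin -2.7312 − sin -2.3562) = -0.4108
y' = 2.5 − -1.3333·(cos -2.7312 − cos -2.3562) = 2.2202

(-0.4108, 2.2202, -2.7312)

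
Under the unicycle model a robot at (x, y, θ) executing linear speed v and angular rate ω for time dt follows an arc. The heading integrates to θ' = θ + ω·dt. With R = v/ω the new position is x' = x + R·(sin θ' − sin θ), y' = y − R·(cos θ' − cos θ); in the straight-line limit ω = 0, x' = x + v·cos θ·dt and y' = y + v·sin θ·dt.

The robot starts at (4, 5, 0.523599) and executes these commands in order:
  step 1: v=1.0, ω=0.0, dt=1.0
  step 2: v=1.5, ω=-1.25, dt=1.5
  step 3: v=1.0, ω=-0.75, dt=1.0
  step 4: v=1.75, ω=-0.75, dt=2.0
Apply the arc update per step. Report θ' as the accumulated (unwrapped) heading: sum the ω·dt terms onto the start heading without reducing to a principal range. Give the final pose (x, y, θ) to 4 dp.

(3.4379, 2.8468, -3.6014)

step 1: θ'=0.5236 (straight) → pose (4.8660, 5.5000, 0.5236)
step 2: θ'=-1.3514 (R=-1.2000) → pose (6.6373, 4.7219, -1.3514)
step 3: θ'=-2.1014 (R=-1.3333) → pose (6.4859, 3.7570, -2.1014)
step 4: θ'=-3.6014 (R=-2.3333) → pose (3.4379, 2.8468, -3.6014)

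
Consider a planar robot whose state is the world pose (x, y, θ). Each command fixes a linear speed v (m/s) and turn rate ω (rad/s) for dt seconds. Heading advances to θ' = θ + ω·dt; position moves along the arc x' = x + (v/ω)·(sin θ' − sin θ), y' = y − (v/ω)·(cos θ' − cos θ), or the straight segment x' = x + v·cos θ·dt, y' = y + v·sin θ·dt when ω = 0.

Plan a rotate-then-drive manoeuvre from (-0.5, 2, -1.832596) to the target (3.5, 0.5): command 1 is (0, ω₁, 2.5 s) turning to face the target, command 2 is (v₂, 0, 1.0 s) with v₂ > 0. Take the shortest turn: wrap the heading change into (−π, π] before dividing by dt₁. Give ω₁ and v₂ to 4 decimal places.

ω₁ = 0.5895, v₂ = 4.2720

heading to target = atan2(0.5−2, 3.5−-0.5) = -0.3588
Δθ = wrap(-0.3588 − -1.8326) = 1.4738; ω₁ = Δθ/dt₁ = 0.5895
distance = √((3.5−-0.5)² + (0.5−2)²) = 4.2720; v₂ = distance/dt₂ = 4.2720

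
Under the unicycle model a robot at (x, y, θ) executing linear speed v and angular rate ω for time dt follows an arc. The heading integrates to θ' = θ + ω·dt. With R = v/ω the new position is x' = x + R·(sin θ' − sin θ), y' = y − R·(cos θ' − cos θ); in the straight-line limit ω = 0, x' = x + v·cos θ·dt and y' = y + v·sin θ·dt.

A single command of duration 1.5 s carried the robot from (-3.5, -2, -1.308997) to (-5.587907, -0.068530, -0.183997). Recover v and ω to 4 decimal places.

v = -2.0000, ω = 0.7500

Δθ = -0.183997 − -1.308997 = 1.125000
ω = Δθ/dt = 1.125000/1.5 = 0.7500
R = Δx/(sin θ' − sin θ) = -2.6667
v = R·ω = -2.6667·0.7500 = -2.0000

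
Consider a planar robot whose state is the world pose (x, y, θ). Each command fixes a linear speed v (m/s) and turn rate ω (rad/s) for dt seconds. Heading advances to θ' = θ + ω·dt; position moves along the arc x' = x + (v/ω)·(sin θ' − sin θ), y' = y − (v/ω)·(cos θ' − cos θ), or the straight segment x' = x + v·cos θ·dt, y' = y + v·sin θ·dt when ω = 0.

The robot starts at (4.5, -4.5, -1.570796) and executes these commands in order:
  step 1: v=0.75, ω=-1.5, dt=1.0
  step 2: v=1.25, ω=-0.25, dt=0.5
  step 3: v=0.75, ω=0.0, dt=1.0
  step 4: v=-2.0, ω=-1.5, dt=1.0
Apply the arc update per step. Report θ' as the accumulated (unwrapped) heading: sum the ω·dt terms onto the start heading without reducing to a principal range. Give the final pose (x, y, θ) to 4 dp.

step 1: θ'=-3.0708 (R=-0.5000) → pose (4.0354, -4.9987, -3.0708)
step 2: θ'=-3.1958 (R=-5.0000) → pose (3.4108, -5.0039, -3.1958)
step 3: θ'=-3.1958 (straight) → pose (2.6619, -4.9633, -3.1958)
step 4: θ'=-4.6958 (R=1.3333) → pose (3.9228, -6.2725, -4.6958)

(3.9228, -6.2725, -4.6958)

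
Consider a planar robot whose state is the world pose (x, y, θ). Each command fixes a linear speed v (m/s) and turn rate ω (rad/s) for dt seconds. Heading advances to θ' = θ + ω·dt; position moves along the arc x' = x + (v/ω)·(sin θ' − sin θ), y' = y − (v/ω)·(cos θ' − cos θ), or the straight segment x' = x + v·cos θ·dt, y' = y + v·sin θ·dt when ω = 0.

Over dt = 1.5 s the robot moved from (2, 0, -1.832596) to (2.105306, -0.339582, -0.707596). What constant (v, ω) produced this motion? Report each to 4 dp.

v = 0.2500, ω = 0.7500

Δθ = -0.707596 − -1.832596 = 1.125000
ω = Δθ/dt = 1.125000/1.5 = 0.7500
R = −Δy/(cos θ' − cos θ) = 0.3333
v = R·ω = 0.3333·0.7500 = 0.2500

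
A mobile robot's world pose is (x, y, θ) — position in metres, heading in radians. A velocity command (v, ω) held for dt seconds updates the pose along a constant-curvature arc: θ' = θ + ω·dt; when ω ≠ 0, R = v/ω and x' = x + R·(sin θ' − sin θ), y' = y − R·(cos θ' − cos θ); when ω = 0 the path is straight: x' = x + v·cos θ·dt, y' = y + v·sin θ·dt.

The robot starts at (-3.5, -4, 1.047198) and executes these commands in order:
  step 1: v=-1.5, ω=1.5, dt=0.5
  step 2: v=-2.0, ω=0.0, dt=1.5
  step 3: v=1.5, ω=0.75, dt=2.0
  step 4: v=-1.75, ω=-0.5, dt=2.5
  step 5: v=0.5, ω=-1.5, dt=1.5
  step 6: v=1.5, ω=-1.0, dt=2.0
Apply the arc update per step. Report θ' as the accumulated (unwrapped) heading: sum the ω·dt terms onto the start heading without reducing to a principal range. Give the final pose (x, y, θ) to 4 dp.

step 1: θ'=1.7972 (R=-1.0000) → pose (-3.6085, -4.7245, 1.7972)
step 2: θ'=1.7972 (straight) → pose (-2.9350, -7.6479, 1.7972)
step 3: θ'=3.2972 (R=2.0000) → pose (-5.1940, -6.1210, 3.2972)
step 4: θ'=2.0472 (R=3.5000) → pose (-1.5413, -7.9737, 2.0472)
step 5: θ'=-0.2028 (R=-0.3333) → pose (-1.1779, -7.4943, -0.2028)
step 6: θ'=-2.2028 (R=-1.5000) → pose (-0.2698, -9.8497, -2.2028)

(-0.2698, -9.8497, -2.2028)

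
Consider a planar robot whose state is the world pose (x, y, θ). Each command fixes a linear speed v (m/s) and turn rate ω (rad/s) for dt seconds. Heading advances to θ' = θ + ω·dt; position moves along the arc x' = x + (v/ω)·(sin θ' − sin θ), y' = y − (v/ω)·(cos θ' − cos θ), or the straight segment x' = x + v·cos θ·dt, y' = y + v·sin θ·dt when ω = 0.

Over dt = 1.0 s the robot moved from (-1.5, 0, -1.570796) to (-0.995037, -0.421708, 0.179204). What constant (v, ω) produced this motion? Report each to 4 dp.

Δθ = 0.179204 − -1.570796 = 1.750000
ω = Δθ/dt = 1.750000/1.0 = 1.7500
R = Δx/(sin θ' − sin θ) = 0.4286
v = R·ω = 0.4286·1.7500 = 0.7500

v = 0.7500, ω = 1.7500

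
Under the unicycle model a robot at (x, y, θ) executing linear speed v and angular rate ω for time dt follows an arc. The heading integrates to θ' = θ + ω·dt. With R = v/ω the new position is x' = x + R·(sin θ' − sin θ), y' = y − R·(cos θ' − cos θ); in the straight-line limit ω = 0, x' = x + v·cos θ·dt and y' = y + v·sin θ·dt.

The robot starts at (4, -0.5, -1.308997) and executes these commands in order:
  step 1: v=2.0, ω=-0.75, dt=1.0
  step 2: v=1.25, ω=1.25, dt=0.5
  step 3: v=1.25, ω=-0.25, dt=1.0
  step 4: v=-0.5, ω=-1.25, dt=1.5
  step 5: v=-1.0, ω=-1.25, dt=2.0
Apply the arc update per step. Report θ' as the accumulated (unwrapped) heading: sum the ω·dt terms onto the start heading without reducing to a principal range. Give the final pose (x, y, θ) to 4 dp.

step 1: θ'=-2.0590 (R=-2.6667) → pose (3.7793, -2.4410, -2.0590)
step 2: θ'=-1.4340 (R=1.0000) → pose (3.6719, -3.0464, -1.4340)
step 3: θ'=-1.6840 (R=-5.0000) → pose (3.6866, -4.2930, -1.6840)
step 4: θ'=-3.5590 (R=0.4000) → pose (4.2462, -3.9725, -3.5590)
step 5: θ'=-6.0590 (R=0.8000) → pose (4.0997, -5.4838, -6.0590)

(4.0997, -5.4838, -6.0590)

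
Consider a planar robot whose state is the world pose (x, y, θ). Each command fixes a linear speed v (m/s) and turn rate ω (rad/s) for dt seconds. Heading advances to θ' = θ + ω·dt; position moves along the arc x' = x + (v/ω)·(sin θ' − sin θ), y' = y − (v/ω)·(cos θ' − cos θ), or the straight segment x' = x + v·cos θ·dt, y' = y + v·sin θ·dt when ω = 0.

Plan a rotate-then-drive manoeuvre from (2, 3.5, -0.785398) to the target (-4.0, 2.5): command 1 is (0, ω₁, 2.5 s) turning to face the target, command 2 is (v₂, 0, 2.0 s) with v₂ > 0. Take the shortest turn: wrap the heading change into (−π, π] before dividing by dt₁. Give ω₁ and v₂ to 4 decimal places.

ω₁ = -0.8764, v₂ = 3.0414

heading to target = atan2(2.5−3.5, -4−2) = -2.9764
Δθ = wrap(-2.9764 − -0.7854) = -2.1910; ω₁ = Δθ/dt₁ = -0.8764
distance = √((-4−2)² + (2.5−3.5)²) = 6.0828; v₂ = distance/dt₂ = 3.0414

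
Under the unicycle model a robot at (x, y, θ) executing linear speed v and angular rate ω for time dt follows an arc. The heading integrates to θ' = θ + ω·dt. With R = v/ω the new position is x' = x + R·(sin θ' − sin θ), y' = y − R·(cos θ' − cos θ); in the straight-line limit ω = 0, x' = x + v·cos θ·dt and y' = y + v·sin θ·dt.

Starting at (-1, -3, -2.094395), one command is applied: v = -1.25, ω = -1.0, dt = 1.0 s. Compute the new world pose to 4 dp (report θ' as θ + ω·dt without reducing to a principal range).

θ' = -2.0944 + -1.0·1.0 = -3.0944
R = v/ω = -1.25/-1.0 = 1.2500
x' = -1 + 1.2500·(sin -3.0944 − sin -2.0944) = 0.0236
y' = -3 − 1.2500·(cos -3.0944 − cos -2.0944) = -2.3764

(0.0236, -2.3764, -3.0944)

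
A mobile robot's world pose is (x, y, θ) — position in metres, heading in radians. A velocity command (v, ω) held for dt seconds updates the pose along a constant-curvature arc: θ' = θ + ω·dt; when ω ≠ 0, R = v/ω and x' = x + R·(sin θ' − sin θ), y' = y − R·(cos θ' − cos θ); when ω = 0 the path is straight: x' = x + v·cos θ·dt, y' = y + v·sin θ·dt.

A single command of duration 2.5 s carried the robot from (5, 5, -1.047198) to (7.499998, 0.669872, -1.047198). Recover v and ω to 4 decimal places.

Δθ = -1.047198 − -1.047198 = 0.000000
ω = Δθ/dt = 0.000000/2.5 = 0.0000
ω = 0 → v = (Δx·cos θ + Δy·sin θ)/dt = 2.0000

v = 2.0000, ω = 0.0000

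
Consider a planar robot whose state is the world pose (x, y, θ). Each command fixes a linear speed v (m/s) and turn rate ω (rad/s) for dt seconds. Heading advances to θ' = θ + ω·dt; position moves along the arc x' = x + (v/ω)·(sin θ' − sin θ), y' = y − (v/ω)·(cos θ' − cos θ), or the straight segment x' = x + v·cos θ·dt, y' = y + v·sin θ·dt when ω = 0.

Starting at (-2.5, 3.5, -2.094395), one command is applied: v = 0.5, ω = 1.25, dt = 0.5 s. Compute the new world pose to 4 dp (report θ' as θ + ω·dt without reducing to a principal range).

(-2.5515, 3.2595, -1.4694)

θ' = -2.0944 + 1.25·0.5 = -1.4694
R = v/ω = 0.5/1.25 = 0.4000
x' = -2.5 + 0.4000·(sin -1.4694 − sin -2.0944) = -2.5515
y' = 3.5 − 0.4000·(cos -1.4694 − cos -2.0944) = 3.2595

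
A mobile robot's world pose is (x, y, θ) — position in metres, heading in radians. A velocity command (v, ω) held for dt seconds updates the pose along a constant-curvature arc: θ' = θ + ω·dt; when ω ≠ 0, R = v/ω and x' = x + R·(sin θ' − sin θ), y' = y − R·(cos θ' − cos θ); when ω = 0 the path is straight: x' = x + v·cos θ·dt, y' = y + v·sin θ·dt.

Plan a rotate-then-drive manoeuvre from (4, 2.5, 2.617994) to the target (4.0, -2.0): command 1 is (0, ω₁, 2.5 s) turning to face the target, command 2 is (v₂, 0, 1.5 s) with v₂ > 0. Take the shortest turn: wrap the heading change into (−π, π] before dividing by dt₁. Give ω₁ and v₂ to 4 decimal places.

ω₁ = 0.8378, v₂ = 3.0000

heading to target = atan2(-2−2.5, 4−4) = -1.5708
Δθ = wrap(-1.5708 − 2.6180) = 2.0944; ω₁ = Δθ/dt₁ = 0.8378
distance = √((4−4)² + (-2−2.5)²) = 4.5000; v₂ = distance/dt₂ = 3.0000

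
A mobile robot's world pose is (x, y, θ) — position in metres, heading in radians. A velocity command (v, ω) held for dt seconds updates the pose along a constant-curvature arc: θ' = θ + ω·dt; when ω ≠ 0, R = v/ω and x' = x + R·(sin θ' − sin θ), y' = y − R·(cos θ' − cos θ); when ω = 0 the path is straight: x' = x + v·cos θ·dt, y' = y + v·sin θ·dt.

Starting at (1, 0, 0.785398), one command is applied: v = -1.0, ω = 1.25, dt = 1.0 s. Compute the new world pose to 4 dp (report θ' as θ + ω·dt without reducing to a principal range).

θ' = 0.7854 + 1.25·1.0 = 2.0354
R = v/ω = -1.0/1.25 = -0.8000
x' = 1 + -0.8000·(sin 2.0354 − sin 0.7854) = 0.8505
y' = 0 − -0.8000·(cos 2.0354 − cos 0.7854) = -0.9241

(0.8505, -0.9241, 2.0354)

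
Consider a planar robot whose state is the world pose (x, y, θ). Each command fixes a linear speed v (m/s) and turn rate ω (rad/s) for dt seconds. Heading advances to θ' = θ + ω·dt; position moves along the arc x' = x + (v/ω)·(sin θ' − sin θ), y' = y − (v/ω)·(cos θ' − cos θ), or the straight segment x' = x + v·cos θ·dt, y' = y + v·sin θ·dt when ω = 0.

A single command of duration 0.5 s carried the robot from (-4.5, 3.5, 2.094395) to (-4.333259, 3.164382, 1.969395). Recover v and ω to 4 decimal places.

Δθ = 1.969395 − 2.094395 = -0.125000
ω = Δθ/dt = -0.125000/0.5 = -0.2500
R = −Δy/(cos θ' − cos θ) = 3.0000
v = R·ω = 3.0000·-0.2500 = -0.7500

v = -0.7500, ω = -0.2500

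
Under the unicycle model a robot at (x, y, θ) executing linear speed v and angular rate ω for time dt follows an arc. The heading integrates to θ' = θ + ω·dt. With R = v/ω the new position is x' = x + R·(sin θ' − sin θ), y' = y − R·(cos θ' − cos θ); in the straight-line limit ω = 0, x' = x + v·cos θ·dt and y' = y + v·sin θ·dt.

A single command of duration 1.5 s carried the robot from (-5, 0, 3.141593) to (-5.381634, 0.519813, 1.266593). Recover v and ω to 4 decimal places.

Δθ = 1.266593 − 3.141593 = -1.875000
ω = Δθ/dt = -1.875000/1.5 = -1.2500
R = −Δy/(cos θ' − cos θ) = -0.4000
v = R·ω = -0.4000·-1.2500 = 0.5000

v = 0.5000, ω = -1.2500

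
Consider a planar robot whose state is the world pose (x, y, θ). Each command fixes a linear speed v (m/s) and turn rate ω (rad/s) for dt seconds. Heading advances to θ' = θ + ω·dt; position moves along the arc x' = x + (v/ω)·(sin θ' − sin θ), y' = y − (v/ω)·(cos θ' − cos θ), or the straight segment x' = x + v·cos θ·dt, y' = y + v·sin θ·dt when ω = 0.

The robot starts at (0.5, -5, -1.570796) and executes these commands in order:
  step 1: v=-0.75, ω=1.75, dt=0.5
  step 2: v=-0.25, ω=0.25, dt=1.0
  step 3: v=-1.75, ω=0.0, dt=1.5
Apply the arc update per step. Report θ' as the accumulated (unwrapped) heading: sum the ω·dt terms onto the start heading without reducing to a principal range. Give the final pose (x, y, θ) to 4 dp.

(-2.2321, -3.4045, -0.4458)

step 1: θ'=-0.6958 (R=-0.4286) → pose (0.3461, -4.6711, -0.6958)
step 2: θ'=-0.4458 (R=-1.0000) → pose (0.1363, -4.5363, -0.4458)
step 3: θ'=-0.4458 (straight) → pose (-2.2321, -3.4045, -0.4458)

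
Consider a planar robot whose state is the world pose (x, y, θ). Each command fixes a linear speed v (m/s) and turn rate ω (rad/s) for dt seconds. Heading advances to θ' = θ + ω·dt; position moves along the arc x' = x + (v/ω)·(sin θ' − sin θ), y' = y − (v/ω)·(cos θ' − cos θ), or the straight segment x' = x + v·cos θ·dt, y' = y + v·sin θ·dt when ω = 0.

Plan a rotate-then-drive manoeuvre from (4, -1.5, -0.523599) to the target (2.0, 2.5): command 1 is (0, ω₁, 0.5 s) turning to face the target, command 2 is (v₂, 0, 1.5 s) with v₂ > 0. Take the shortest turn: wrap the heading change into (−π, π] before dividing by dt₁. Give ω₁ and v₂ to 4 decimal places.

ω₁ = 5.1161, v₂ = 2.9814

heading to target = atan2(2.5−-1.5, 2−4) = 2.0344
Δθ = wrap(2.0344 − -0.5236) = 2.5580; ω₁ = Δθ/dt₁ = 5.1161
distance = √((2−4)² + (2.5−-1.5)²) = 4.4721; v₂ = distance/dt₂ = 2.9814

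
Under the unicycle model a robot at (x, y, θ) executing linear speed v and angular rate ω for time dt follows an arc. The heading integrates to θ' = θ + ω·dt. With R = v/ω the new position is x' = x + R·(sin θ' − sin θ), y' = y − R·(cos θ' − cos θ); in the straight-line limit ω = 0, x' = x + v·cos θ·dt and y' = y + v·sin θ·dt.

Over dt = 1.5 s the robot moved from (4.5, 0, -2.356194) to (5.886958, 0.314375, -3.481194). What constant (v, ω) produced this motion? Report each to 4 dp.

v = -1.0000, ω = -0.7500

Δθ = -3.481194 − -2.356194 = -1.125000
ω = Δθ/dt = -1.125000/1.5 = -0.7500
R = Δx/(sin θ' − sin θ) = 1.3333
v = R·ω = 1.3333·-0.7500 = -1.0000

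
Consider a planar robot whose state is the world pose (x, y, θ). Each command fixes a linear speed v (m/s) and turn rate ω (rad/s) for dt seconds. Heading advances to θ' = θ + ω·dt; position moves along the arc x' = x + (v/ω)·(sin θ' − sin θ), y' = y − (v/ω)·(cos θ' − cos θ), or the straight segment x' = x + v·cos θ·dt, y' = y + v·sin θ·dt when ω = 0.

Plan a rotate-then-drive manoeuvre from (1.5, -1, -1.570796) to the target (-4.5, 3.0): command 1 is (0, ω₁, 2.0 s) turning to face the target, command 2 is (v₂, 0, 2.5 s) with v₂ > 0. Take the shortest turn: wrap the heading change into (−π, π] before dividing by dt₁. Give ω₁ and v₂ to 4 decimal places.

heading to target = atan2(3−-1, -4.5−1.5) = 2.5536
Δθ = wrap(2.5536 − -1.5708) = -2.1588; ω₁ = Δθ/dt₁ = -1.0794
distance = √((-4.5−1.5)² + (3−-1)²) = 7.2111; v₂ = distance/dt₂ = 2.8844

ω₁ = -1.0794, v₂ = 2.8844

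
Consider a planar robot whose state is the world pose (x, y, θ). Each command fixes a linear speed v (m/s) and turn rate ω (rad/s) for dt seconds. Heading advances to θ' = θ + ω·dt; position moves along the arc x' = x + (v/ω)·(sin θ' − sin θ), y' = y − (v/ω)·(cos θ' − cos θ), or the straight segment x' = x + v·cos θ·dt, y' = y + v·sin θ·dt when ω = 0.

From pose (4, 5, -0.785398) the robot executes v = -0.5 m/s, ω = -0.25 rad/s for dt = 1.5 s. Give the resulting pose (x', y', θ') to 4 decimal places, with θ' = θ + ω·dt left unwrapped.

θ' = -0.7854 + -0.25·1.5 = -1.1604
R = v/ω = -0.5/-0.25 = 2.0000
x' = 4 + 2.0000·(sin -1.1604 − sin -0.7854) = 3.5803
y' = 5 − 2.0000·(cos -1.1604 − cos -0.7854) = 5.6163

(3.5803, 5.6163, -1.1604)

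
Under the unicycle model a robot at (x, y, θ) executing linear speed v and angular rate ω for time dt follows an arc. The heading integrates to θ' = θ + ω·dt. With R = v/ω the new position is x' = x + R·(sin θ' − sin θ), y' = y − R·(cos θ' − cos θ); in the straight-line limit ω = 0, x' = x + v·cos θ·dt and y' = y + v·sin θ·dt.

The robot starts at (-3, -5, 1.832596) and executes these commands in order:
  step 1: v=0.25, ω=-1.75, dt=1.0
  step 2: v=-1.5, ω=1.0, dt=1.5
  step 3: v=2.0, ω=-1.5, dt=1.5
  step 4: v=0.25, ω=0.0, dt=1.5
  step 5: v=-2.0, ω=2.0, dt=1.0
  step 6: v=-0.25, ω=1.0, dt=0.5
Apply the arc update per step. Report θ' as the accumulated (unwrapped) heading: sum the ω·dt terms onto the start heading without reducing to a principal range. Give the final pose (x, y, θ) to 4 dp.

step 1: θ'=0.0826 (R=-0.1429) → pose (-2.8738, -4.8207, 0.0826)
step 2: θ'=1.5826 (R=-1.5000) → pose (-4.2499, -6.3332, 1.5826)
step 3: θ'=-0.6674 (R=-1.3333) → pose (-2.0914, -5.2703, -0.6674)
step 4: θ'=-0.6674 (straight) → pose (-1.7969, -5.5024, -0.6674)
step 5: θ'=1.3326 (R=-1.0000) → pose (-3.3876, -6.0518, 1.3326)
step 6: θ'=1.8326 (R=-0.2500) → pose (-3.3862, -6.1755, 1.8326)

(-3.3862, -6.1755, 1.8326)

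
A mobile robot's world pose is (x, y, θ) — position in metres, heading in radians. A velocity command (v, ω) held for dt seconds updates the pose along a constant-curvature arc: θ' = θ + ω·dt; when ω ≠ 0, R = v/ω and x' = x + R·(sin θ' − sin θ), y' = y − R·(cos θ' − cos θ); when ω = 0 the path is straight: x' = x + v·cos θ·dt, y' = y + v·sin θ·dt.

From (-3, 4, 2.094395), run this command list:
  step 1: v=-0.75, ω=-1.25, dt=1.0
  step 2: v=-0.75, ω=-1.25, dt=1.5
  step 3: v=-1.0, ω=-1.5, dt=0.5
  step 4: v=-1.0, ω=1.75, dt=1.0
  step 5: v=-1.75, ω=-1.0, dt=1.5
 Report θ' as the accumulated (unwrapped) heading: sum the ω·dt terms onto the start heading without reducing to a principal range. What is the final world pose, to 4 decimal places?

(-6.3509, 6.2422, -1.5306)

step 1: θ'=0.8444 (R=0.6000) → pose (-3.0711, 3.3015, 0.8444)
step 2: θ'=-1.0306 (R=0.6000) → pose (-4.0342, 3.3914, -1.0306)
step 3: θ'=-1.7806 (R=0.6667) → pose (-4.1145, 3.8731, -1.7806)
step 4: θ'=-0.0306 (R=-0.5714) → pose (-4.6559, 4.5633, -0.0306)
step 5: θ'=-1.5306 (R=1.7500) → pose (-6.3509, 6.2422, -1.5306)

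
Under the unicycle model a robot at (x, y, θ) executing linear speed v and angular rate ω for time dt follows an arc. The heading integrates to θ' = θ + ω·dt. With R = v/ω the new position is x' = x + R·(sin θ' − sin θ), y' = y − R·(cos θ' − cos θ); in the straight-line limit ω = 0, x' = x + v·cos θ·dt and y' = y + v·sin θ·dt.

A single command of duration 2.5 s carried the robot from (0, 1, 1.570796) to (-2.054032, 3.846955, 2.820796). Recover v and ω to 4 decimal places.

v = 1.5000, ω = 0.5000

Δθ = 2.820796 − 1.570796 = 1.250000
ω = Δθ/dt = 1.250000/2.5 = 0.5000
R = −Δy/(cos θ' − cos θ) = 3.0000
v = R·ω = 3.0000·0.5000 = 1.5000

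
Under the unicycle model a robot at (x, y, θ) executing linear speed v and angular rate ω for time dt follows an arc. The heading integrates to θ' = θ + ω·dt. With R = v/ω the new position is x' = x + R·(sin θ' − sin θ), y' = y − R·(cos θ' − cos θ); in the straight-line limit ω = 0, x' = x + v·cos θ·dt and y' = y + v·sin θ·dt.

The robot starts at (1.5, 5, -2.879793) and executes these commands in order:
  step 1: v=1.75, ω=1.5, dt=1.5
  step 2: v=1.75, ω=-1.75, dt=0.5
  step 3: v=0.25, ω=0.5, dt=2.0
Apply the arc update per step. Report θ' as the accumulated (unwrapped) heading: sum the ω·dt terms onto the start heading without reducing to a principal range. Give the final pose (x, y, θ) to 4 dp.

step 1: θ'=-0.6298 (R=1.1667) → pose (1.1148, 2.9302, -0.6298)
step 2: θ'=-1.5048 (R=-1.0000) → pose (1.5237, 2.1881, -1.5048)
step 3: θ'=-0.5048 (R=0.5000) → pose (1.7808, 1.7834, -0.5048)

(1.7808, 1.7834, -0.5048)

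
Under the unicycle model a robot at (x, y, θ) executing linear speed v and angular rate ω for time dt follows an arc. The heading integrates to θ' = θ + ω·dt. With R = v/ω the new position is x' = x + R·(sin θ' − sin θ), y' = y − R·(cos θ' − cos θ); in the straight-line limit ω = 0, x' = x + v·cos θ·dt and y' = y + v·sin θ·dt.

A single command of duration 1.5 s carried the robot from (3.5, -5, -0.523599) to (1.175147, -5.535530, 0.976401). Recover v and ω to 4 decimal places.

v = -1.7500, ω = 1.0000

Δθ = 0.976401 − -0.523599 = 1.500000
ω = Δθ/dt = 1.500000/1.5 = 1.0000
R = Δx/(sin θ' − sin θ) = -1.7500
v = R·ω = -1.7500·1.0000 = -1.7500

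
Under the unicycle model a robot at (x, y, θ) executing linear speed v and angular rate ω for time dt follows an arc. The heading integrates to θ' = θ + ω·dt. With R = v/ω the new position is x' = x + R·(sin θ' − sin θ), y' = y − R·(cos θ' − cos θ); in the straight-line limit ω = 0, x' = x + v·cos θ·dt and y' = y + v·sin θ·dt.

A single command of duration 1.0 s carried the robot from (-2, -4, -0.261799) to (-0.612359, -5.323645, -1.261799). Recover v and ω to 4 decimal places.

Δθ = -1.261799 − -0.261799 = -1.000000
ω = Δθ/dt = -1.000000/1.0 = -1.0000
R = Δx/(sin θ' − sin θ) = -2.0000
v = R·ω = -2.0000·-1.0000 = 2.0000

v = 2.0000, ω = -1.0000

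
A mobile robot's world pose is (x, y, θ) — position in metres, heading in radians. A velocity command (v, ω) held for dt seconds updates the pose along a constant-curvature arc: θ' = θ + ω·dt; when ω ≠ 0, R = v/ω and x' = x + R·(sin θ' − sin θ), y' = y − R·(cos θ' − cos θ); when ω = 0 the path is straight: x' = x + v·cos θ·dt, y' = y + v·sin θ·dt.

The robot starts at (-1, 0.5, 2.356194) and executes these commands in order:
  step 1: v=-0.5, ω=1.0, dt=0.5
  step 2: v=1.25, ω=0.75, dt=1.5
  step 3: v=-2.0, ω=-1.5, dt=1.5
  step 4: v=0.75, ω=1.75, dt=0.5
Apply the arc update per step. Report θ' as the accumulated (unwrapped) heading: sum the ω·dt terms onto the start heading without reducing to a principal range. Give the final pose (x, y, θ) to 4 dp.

step 1: θ'=2.8562 (R=-0.5000) → pose (-0.7872, 0.3738, 2.8562)
step 2: θ'=3.9812 (R=1.6667) → pose (-2.4971, -0.1125, 3.9812)
step 3: θ'=1.7312 (R=1.3333) → pose (-0.1884, -0.7899, 1.7312)
step 4: θ'=2.6062 (R=0.4286) → pose (-0.3928, -0.4898, 2.6062)

(-0.3928, -0.4898, 2.6062)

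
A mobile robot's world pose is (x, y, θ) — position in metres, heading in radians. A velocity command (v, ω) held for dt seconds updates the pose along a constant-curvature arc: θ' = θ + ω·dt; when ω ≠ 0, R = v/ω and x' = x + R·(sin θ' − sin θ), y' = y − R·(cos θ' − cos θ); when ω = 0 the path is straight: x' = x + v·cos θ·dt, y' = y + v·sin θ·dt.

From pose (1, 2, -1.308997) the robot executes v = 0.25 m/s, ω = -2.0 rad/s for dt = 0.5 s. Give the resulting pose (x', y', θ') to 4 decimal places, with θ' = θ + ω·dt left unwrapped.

θ' = -1.3090 + -2.0·0.5 = -2.3090
R = v/ω = 0.25/-2.0 = -0.1250
x' = 1 + -0.1250·(sin -2.3090 − sin -1.3090) = 0.9717
y' = 2 − -0.1250·(cos -2.3090 − cos -1.3090) = 1.8835

(0.9717, 1.8835, -2.3090)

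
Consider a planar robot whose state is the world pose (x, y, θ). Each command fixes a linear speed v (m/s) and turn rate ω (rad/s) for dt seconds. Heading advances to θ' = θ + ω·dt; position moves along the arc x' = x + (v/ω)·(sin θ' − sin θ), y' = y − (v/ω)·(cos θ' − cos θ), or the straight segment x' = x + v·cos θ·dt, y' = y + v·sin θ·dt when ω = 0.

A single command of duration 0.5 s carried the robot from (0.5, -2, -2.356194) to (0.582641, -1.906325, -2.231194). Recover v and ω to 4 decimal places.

Δθ = -2.231194 − -2.356194 = 0.125000
ω = Δθ/dt = 0.125000/0.5 = 0.2500
R = −Δy/(cos θ' − cos θ) = -1.0000
v = R·ω = -1.0000·0.2500 = -0.2500

v = -0.2500, ω = 0.2500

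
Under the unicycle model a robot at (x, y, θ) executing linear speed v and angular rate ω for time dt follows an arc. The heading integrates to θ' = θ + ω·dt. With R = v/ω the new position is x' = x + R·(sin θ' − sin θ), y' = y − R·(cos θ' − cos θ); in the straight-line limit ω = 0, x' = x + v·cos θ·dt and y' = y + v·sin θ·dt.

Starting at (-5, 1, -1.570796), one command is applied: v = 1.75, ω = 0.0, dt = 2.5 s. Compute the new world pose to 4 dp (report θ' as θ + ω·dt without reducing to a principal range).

θ' = -1.5708 + 0.0·2.5 = -1.5708
ω = 0 → straight: x' = -5 + 1.75·cos(-1.5708)·2.5 = -5.0000
y' = 1 + 1.75·sin(-1.5708)·2.5 = -3.3750

(-5.0000, -3.3750, -1.5708)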